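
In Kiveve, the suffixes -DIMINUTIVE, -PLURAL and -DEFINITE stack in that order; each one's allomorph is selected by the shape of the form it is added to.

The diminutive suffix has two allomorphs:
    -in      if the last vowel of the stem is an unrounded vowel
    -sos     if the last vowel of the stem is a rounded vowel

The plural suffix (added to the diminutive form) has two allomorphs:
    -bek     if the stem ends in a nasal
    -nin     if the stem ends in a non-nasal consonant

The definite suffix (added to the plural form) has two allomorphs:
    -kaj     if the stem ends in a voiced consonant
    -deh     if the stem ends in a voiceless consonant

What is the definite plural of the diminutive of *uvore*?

uvoreinbekdeh

Since the last vowel of *uvore* is /e/ (an unrounded vowel), it takes -in, giving *uvorein*.
Since the final consonant of the diminutive form *uvorein* is /n/ (a nasal), it takes -bek, giving *uvoreinbek*.
Since the final consonant of the plural form *uvoreinbek* is /k/ (voiceless), it takes -deh, giving *uvoreinbekdeh*.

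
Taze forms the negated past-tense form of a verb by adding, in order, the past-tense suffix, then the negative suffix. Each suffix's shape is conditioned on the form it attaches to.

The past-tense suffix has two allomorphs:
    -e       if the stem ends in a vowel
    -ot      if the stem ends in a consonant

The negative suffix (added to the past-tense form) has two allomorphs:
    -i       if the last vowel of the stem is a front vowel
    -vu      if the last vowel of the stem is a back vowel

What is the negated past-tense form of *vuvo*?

vuvoei

*vuvo*: final sound = /o/, a vowel → -e → *vuvoe*.
The past-tense form *vuvoe*: last vowel = /e/, a front vowel → -i → *vuvoei*.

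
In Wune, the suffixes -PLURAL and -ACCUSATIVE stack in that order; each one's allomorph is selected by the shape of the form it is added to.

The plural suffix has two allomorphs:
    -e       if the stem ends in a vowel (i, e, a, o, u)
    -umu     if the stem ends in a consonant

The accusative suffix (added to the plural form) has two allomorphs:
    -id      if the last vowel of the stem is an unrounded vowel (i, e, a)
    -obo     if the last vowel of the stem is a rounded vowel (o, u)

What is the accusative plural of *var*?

*var*: final sound = /r/, a consonant → -umu → *varumu*.
The plural form *varumu*: last vowel = /u/, a rounded vowel → -obo → *varumuobo*.

varumuobo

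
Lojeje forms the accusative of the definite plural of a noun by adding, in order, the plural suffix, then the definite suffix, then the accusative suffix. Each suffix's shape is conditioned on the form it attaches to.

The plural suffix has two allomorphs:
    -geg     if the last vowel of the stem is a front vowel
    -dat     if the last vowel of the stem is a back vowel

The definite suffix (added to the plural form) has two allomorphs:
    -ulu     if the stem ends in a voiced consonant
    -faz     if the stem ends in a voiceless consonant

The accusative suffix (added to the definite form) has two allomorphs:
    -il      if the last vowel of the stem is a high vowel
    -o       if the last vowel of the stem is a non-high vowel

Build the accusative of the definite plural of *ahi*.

ahigeguluil

Since the last vowel of *ahi* is /i/ (a front vowel), it takes -geg, giving *ahigeg*.
The plural form *ahigeg* — final consonant /g/ (voiced) → -ulu → *ahigegulu*.
The definite form *ahigegulu* — last vowel /u/ (a high vowel) → -il → *ahigeguluil*.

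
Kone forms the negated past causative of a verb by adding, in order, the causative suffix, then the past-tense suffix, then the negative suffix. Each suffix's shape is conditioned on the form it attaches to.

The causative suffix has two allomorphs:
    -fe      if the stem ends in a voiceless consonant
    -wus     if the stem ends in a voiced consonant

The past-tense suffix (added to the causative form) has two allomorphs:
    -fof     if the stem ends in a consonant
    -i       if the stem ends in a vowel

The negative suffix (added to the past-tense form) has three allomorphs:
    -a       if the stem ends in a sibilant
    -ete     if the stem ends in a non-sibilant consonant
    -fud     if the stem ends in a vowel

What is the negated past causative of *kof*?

The final consonant of *kof* is /f/, which is voiceless, so the causative suffix is -fe, giving *koffe*.
The causative form *koffe* — final sound /e/ (a vowel) → -i → *koffei*.
Since the final sound of the past-tense form *koffei* is /i/ (a vowel), it takes -fud, giving *koffeifud*.

koffeifud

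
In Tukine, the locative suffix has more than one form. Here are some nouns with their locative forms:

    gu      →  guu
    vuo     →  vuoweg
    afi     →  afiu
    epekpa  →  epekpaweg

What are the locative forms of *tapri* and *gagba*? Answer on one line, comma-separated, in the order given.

tapriu, gagbaweg

The pattern is height harmony: -u when the last vowel of the stem is a high vowel (*gu*, *afi*); -weg when the last vowel of the stem is a non-high vowel (*vuo*, *epekpa*).
*tapri*: last vowel = /i/, a high vowel → -u → *tapriu*.
*gagba*: last vowel = /a/, a non-high vowel → -weg → *gagbaweg*.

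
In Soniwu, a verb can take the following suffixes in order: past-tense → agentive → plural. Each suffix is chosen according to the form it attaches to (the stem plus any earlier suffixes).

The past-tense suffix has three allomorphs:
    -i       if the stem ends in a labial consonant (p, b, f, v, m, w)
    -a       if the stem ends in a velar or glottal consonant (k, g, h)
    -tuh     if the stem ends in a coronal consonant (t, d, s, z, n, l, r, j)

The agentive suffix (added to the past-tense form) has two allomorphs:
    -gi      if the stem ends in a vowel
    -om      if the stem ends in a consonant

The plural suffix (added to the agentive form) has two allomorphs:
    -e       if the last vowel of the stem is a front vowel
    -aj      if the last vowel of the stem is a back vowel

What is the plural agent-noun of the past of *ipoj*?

*ipoj* — final consonant /j/ (coronal) → -tuh → *ipojtuh*.
The past-tense form *ipojtuh*: final sound = /h/, a consonant → -om → *ipojtuhom*.
The agentive form *ipojtuhom*: last vowel = /o/, a back vowel → -aj → *ipojtuhomaj*.

ipojtuhomaj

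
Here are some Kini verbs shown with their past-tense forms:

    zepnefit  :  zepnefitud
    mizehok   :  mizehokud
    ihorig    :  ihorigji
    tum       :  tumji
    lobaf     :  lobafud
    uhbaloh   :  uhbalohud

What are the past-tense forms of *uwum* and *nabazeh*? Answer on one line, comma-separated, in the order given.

uwumji, nabazehud

The pattern is voicing of the final consonant: -ud when the stem ends in a voiceless consonant (*zepnefit*, *mizehok*, *lobaf*, *uhbaloh*); -ji when the stem ends in a voiced consonant (*ihorig*, *tum*).
*uwum*: final consonant = /m/, voiced → -ji → *uwumji*.
The final consonant of *nabazeh* is /h/, which is voiceless, so the suffix is -ud, giving *nabazehud*.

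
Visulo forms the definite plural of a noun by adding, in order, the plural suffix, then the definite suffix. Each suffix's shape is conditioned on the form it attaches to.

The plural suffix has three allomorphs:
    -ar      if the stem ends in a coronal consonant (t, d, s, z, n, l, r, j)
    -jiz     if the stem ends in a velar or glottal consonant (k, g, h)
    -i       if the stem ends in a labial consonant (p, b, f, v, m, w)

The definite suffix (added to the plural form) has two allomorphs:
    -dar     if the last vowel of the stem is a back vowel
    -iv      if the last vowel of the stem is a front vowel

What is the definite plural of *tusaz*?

tusazardar

Since the final consonant of *tusaz* is /z/ (coronal), it takes -ar, giving *tusazar*.
The last vowel of the plural form *tusazar* is /a/, which is a back vowel, so the definite suffix is -dar, giving *tusazardar*.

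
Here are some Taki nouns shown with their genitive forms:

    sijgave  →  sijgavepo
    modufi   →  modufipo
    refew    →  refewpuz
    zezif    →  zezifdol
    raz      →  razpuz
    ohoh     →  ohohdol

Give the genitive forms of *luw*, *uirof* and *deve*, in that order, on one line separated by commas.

The pattern is voicing of the final sound: -dol when the stem ends in a voiceless consonant (*zezif*, *ohoh*); -puz when the stem ends in a voiced consonant (*refew*, *raz*); -po when the stem ends in a vowel (*sijgave*, *modufi*).
Since the final sound of *luw* is /w/ (a voiced consonant), it takes -puz, giving *luwpuz*.
Since the final sound of *uirof* is /f/ (a voiceless consonant), it takes -dol, giving *uirofdol*.
Since the final sound of *deve* is /e/ (a vowel), it takes -po, giving *devepo*.

luwpuz, uirofdol, devepo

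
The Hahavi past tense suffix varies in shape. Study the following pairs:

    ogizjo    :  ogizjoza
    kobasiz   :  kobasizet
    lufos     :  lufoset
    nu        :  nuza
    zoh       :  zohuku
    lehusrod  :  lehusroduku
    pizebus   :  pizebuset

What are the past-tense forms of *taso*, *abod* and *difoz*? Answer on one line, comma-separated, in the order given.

The alternation tracks the final sound of the stem — -et when the stem ends in a sibilant (*kobasiz*, *lufos*, *pizebus*); -uku when the stem ends in a non-sibilant consonant (*zoh*, *lehusrod*); -za when the stem ends in a vowel (*ogizjo*, *nu*).
*taso* — final sound /o/ (a vowel) → -za → *tasoza*.
The final sound of *abod* is /d/, which is a non-sibilant consonant, so the suffix is -uku, giving *aboduku*.
*difoz*: final sound = /z/, a sibilant → -et → *difozet*.

tasoza, aboduku, difozet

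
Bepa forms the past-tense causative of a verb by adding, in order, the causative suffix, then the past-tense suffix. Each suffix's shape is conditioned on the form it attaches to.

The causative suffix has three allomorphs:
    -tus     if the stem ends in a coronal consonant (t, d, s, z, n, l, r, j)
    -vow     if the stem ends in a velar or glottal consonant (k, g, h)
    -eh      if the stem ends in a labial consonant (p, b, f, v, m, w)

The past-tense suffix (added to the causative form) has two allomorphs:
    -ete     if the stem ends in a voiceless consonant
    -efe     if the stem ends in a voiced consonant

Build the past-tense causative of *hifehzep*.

Since the final consonant of *hifehzep* is /p/ (labial), it takes -eh, giving *hifehzepeh*.
Since the final consonant of the causative form *hifehzepeh* is /h/ (voiceless), it takes -ete, giving *hifehzepehete*.

hifehzepehete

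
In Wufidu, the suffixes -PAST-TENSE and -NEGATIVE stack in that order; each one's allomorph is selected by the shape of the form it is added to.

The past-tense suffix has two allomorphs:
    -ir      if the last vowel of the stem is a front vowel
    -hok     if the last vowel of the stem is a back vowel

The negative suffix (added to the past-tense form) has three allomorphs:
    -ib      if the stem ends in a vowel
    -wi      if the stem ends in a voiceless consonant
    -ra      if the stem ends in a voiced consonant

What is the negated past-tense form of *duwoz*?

*duwoz*: last vowel = /o/, a back vowel → -hok → *duwozhok*.
The past-tense form *duwozhok* — final sound /k/ (a voiceless consonant) → -wi → *duwozhokwi*.

duwozhokwi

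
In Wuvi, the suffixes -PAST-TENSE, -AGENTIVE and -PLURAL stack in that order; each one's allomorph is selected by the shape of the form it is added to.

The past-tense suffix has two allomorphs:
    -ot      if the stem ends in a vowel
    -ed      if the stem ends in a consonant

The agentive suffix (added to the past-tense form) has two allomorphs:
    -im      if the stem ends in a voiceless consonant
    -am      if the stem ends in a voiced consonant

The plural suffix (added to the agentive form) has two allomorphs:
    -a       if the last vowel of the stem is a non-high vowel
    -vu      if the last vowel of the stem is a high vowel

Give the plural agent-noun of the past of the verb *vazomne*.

Since the final sound of *vazomne* is /e/ (a vowel), it takes -ot, giving *vazomneot*.
The past-tense form *vazomneot* — final consonant /t/ (voiceless) → -im → *vazomneotim*.
The agentive form *vazomneotim*: last vowel = /i/, a high vowel → -vu → *vazomneotimvu*.

vazomneotimvu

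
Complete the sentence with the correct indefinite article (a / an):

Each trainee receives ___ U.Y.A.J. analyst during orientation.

a

The indefinite article is chosen by the initial *sound* of the following word, not its spelling.
The initialism *U.Y.A.J.* is read letter by letter; the first letter, U, is pronounced /juː/, which begins with a consonant sound.
So the article is *a*: Each trainee receives a U.Y.A.J. analyst during orientation.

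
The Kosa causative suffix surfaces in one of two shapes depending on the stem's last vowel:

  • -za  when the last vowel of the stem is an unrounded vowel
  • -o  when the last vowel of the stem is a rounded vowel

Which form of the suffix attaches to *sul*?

-o

*sul*: last vowel = /u/, a rounded vowel → -o.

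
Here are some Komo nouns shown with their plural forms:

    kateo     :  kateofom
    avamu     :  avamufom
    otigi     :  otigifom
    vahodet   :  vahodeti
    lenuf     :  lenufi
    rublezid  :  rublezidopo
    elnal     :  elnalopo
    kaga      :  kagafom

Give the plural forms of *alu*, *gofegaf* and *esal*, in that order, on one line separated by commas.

alufom, gofegafi, esalopo

Looking at the final sound of each stem: -i when the stem ends in a voiceless consonant (*vahodet*, *lenuf*); -opo when the stem ends in a voiced consonant (*rublezid*, *elnal*); -fom when the stem ends in a vowel (*kateo*, *avamu*, *otigi*, *kaga*).
Since the final sound of *alu* is /u/ (a vowel), it takes -fom, giving *alufom*.
*gofegaf*: final sound = /f/, a voiceless consonant → -i → *gofegafi*.
Since the final sound of *esal* is /l/ (a voiced consonant), it takes -opo, giving *esalopo*.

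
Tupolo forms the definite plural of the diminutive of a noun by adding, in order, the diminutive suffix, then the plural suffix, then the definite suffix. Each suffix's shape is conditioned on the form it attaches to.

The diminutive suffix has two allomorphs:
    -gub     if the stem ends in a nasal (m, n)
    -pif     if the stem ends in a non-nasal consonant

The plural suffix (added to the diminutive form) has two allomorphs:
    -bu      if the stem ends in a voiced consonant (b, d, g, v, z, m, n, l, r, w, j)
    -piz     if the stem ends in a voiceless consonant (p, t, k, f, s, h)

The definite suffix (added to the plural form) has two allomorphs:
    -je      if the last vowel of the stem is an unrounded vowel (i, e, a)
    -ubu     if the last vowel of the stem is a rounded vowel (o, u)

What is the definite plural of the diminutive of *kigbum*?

kigbumgubbuubu

*kigbum* — final consonant /m/ (a nasal) → -gub → *kigbumgub*.
The diminutive form *kigbumgub*: final consonant = /b/, voiced → -bu → *kigbumgubbu*.
Since the last vowel of the plural form *kigbumgubbu* is /u/ (a rounded vowel), it takes -ubu, giving *kigbumgubbuubu*.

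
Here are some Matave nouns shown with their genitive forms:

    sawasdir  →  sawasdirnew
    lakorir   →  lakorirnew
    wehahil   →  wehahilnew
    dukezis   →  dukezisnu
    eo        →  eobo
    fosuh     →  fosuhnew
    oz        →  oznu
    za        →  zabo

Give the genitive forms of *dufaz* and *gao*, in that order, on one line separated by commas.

The suffix is conditioned by the final sound: -nu when the stem ends in a sibilant (*dukezis*, *oz*); -new when the stem ends in a non-sibilant consonant (*sawasdir*, *lakorir*, *wehahil*, *fosuh*); -bo when the stem ends in a vowel (*eo*, *za*).
*dufaz* — final sound /z/ (a sibilant) → -nu → *dufaznu*.
*gao* — final sound /o/ (a vowel) → -bo → *gaobo*.

dufaznu, gaobo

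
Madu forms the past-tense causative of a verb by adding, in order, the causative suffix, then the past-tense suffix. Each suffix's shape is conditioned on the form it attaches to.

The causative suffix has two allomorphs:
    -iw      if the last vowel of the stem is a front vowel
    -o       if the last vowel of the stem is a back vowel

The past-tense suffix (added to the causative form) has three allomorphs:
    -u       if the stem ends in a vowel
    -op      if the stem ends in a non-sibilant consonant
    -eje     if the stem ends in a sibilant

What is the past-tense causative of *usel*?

The last vowel of *usel* is /e/, which is a front vowel, so the causative suffix is -iw, giving *useliw*.
The causative form *useliw*: final sound = /w/, a non-sibilant consonant → -op → *useliwop*.

useliwop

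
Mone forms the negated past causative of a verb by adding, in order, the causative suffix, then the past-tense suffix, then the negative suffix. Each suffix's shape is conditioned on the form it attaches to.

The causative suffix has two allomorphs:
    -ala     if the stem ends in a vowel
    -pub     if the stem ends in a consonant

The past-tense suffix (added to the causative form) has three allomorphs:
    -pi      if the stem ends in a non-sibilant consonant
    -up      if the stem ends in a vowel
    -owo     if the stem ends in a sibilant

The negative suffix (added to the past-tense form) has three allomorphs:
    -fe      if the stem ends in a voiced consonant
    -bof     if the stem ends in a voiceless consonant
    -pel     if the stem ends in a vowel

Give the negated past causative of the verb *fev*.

fevpubpipel

*fev* — final sound /v/ (a consonant) → -pub → *fevpub*.
The final sound of the causative form *fevpub* is /b/, which is a non-sibilant consonant, so the past-tense suffix is -pi, giving *fevpubpi*.
The past-tense form *fevpubpi*: final sound = /i/, a vowel → -pel → *fevpubpipel*.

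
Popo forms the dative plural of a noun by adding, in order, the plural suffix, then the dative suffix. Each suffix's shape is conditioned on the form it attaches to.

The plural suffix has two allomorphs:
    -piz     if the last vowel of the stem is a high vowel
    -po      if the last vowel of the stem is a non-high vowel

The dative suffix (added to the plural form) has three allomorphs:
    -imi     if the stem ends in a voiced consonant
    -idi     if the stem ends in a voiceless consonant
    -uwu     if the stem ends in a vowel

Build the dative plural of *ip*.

ippizimi

Since the last vowel of *ip* is /i/ (a high vowel), it takes -piz, giving *ippiz*.
The plural form *ippiz*: final sound = /z/, a voiced consonant → -imi → *ippizimi*.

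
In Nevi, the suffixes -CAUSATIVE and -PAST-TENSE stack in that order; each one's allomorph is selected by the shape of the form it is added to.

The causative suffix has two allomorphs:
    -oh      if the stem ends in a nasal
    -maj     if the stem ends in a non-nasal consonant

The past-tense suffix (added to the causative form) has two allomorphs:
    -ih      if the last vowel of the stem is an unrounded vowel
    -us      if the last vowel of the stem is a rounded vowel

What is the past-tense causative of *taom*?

taomohus

Since the final consonant of *taom* is /m/ (a nasal), it takes -oh, giving *taomoh*.
Since the last vowel of the causative form *taomoh* is /o/ (a rounded vowel), it takes -us, giving *taomohus*.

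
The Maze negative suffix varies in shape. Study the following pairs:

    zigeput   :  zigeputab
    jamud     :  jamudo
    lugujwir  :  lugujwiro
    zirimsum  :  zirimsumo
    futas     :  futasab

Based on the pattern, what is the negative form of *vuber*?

The suffix is conditioned by the final consonant: -ab when the stem ends in a voiceless consonant (*zigeput*, *futas*); -o when the stem ends in a voiced consonant (*jamud*, *lugujwir*, *zirimsum*).
*vuber*: final consonant = /r/, voiced → -o → *vubero*.

vubero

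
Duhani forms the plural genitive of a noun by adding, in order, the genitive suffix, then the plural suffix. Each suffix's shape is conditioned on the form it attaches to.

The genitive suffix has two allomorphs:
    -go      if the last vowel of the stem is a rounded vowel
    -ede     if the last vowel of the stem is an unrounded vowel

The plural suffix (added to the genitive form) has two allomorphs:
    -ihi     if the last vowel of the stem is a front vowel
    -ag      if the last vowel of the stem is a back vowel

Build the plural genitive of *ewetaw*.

ewetawedeihi

Since the last vowel of *ewetaw* is /a/ (an unrounded vowel), it takes -ede, giving *ewetawede*.
The genitive form *ewetawede* — last vowel /e/ (a front vowel) → -ihi → *ewetawedeihi*.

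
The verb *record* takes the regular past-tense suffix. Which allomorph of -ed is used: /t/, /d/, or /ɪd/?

/ɪd/

The stem *record* ends in /t/ or /d/.
The -ed suffix is realized as /ɪd/ after /t, d/; as /t/ after other voiceless consonants; and as /d/ after other voiced sounds.
So -ed on *record* is pronounced /ɪd/.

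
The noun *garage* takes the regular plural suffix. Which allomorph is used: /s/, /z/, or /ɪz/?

/ɪz/

The stem *garage* ends in a sibilant (/s, z, ʃ, ʒ, tʃ, dʒ/).
The plural suffix surfaces as /ɪz/ after sibilants, /s/ after other voiceless consonants, and /z/ after other voiced sounds.
So the plural -s on *garage* is pronounced /ɪz/.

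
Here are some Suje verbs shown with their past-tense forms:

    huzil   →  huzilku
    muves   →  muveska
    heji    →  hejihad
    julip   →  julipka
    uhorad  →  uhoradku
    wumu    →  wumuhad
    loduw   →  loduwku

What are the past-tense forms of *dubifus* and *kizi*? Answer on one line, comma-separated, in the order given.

dubifuska, kizihad

The alternation tracks the final sound of the stem — -ka when the stem ends in a voiceless consonant (*muves*, *julip*); -ku when the stem ends in a voiced consonant (*huzil*, *uhorad*, *loduw*); -had when the stem ends in a vowel (*heji*, *wumu*).
The final sound of *dubifus* is /s/, which is a voiceless consonant, so the suffix is -ka, giving *dubifuska*.
*kizi*: final sound = /i/, a vowel → -had → *kizihad*.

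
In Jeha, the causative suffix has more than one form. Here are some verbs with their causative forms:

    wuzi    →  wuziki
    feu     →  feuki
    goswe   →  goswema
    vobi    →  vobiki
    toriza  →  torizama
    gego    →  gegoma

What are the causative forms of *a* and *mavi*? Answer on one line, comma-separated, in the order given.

The alternation tracks the last vowel of the stem — -ki when the last vowel of the stem is a high vowel (*wuzi*, *feu*, *vobi*); -ma when the last vowel of the stem is a non-high vowel (*goswe*, *toriza*, *gego*).
The last vowel of *a* is /a/, which is a non-high vowel, so the suffix is -ma, giving *ama*.
*mavi*: last vowel = /i/, a high vowel → -ki → *maviki*.

ama, maviki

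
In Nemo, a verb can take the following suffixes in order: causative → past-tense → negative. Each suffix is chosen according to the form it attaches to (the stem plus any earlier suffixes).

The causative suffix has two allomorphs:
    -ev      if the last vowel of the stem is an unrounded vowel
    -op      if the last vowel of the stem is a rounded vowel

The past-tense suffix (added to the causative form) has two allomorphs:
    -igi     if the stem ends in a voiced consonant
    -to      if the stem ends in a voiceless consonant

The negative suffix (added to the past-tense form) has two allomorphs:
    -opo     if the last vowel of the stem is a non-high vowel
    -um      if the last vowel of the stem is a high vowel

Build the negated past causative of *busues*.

*busues*: last vowel = /e/, an unrounded vowel → -ev → *busuesev*.
The causative form *busuesev*: final consonant = /v/, voiced → -igi → *busuesevigi*.
The past-tense form *busuesevigi* — last vowel /i/ (a high vowel) → -um → *busuesevigium*.

busuesevigium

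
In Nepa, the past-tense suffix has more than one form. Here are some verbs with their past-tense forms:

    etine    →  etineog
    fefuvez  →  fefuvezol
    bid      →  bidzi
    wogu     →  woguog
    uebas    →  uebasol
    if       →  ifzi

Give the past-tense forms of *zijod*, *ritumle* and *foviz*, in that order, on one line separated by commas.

The pattern is sibilance of the final sound: -ol when the stem ends in a sibilant (*fefuvez*, *uebas*); -zi when the stem ends in a non-sibilant consonant (*bid*, *if*); -og when the stem ends in a vowel (*etine*, *wogu*).
*zijod* — final sound /d/ (a non-sibilant consonant) → -zi → *zijodzi*.
Since the final sound of *ritumle* is /e/ (a vowel), it takes -og, giving *ritumleog*.
Since the final sound of *foviz* is /z/ (a sibilant), it takes -ol, giving *fovizol*.

zijodzi, ritumleog, fovizol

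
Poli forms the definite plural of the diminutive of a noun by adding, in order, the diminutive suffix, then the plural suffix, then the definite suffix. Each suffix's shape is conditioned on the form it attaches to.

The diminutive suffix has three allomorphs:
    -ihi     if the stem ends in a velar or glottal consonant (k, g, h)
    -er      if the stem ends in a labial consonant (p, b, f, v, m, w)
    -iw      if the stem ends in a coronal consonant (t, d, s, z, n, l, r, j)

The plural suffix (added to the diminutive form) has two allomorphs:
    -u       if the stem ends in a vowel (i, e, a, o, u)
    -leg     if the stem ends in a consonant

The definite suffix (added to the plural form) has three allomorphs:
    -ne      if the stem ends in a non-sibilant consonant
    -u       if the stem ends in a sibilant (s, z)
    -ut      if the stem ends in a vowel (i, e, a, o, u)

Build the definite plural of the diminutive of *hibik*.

hibikihiuut

*hibik* — final consonant /k/ (velar/glottal) → -ihi → *hibikihi*.
The diminutive form *hibikihi* — final sound /i/ (a vowel) → -u → *hibikihiu*.
The final sound of the plural form *hibikihiu* is /u/, which is a vowel, so the definite suffix is -ut, giving *hibikihiuut*.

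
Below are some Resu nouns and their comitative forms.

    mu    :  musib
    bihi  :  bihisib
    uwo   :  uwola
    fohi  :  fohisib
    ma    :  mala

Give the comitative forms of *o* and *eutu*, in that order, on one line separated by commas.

Looking at the last vowel of each stem: -sib when the last vowel of the stem is a high vowel (*mu*, *bihi*, *fohi*); -la when the last vowel of the stem is a non-high vowel (*uwo*, *ma*).
The last vowel of *o* is /o/, which is a non-high vowel, so the suffix is -la, giving *ola*.
*eutu* — last vowel /u/ (a high vowel) → -sib → *eutusib*.

ola, eutusib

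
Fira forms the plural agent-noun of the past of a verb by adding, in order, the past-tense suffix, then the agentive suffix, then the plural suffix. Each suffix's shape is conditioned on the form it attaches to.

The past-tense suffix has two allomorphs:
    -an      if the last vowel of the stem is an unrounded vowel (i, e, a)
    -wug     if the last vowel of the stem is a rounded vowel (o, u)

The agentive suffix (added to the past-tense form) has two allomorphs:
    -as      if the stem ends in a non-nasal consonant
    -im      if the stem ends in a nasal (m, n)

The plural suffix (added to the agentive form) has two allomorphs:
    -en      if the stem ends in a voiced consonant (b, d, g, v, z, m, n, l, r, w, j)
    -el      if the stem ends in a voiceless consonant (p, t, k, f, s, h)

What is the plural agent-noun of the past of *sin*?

*sin* — last vowel /i/ (an unrounded vowel) → -an → *sinan*.
The past-tense form *sinan*: final consonant = /n/, a nasal → -im → *sinanim*.
The agentive form *sinanim* — final consonant /m/ (voiced) → -en → *sinanimen*.

sinanimen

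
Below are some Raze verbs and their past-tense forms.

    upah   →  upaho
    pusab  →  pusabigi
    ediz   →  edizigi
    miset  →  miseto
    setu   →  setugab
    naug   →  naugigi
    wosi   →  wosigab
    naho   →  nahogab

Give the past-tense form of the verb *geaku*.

The alternation tracks the final sound of the stem — -o when the stem ends in a voiceless consonant (*upah*, *miset*); -igi when the stem ends in a voiced consonant (*pusab*, *ediz*, *naug*); -gab when the stem ends in a vowel (*setu*, *wosi*, *naho*).
*geaku* — final sound /u/ (a vowel) → -gab → *geakugab*.

geakugab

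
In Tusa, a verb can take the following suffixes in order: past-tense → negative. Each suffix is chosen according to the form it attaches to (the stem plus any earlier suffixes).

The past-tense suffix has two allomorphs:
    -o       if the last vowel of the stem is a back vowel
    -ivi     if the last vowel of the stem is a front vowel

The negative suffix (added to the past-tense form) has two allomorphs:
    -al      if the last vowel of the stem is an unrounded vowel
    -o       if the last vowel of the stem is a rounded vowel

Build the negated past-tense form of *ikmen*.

The last vowel of *ikmen* is /e/, which is a front vowel, so the past-tense suffix is -ivi, giving *ikmenivi*.
The past-tense form *ikmenivi*: last vowel = /i/, an unrounded vowel → -al → *ikmenivial*.

ikmenivial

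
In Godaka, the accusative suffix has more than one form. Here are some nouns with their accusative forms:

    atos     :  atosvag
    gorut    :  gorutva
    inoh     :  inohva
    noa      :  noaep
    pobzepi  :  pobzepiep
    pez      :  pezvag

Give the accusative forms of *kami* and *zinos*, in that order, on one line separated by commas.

The suffix is conditioned by the final sound: -vag when the stem ends in a sibilant (*atos*, *pez*); -va when the stem ends in a non-sibilant consonant (*gorut*, *inoh*); -ep when the stem ends in a vowel (*noa*, *pobzepi*).
The final sound of *kami* is /i/, which is a vowel, so the suffix is -ep, giving *kamiep*.
*zinos* — final sound /s/ (a sibilant) → -vag → *zinosvag*.

kamiep, zinosvag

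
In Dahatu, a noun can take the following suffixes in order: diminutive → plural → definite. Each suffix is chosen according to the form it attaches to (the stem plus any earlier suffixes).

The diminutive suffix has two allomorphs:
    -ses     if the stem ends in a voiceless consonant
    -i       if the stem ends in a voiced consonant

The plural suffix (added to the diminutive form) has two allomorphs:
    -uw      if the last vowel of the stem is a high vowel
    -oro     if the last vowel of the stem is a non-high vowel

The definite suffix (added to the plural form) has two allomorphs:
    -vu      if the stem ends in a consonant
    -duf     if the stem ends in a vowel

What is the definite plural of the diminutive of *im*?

imiuwvu

The final consonant of *im* is /m/, which is voiced, so the diminutive suffix is -i, giving *imi*.
The last vowel of the diminutive form *imi* is /i/, which is a high vowel, so the plural suffix is -uw, giving *imiuw*.
The final sound of the plural form *imiuw* is /w/, which is a consonant, so the definite suffix is -vu, giving *imiuwvu*.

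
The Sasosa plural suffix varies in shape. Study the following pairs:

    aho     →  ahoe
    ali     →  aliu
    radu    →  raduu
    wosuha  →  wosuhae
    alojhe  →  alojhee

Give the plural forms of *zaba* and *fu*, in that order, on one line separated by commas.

zabae, fuu

The alternation tracks the last vowel of the stem — -u when the last vowel of the stem is a high vowel (*ali*, *radu*); -e when the last vowel of the stem is a non-high vowel (*aho*, *wosuha*, *alojhe*).
*zaba*: last vowel = /a/, a non-high vowel → -e → *zabae*.
Since the last vowel of *fu* is /u/ (a high vowel), it takes -u, giving *fuu*.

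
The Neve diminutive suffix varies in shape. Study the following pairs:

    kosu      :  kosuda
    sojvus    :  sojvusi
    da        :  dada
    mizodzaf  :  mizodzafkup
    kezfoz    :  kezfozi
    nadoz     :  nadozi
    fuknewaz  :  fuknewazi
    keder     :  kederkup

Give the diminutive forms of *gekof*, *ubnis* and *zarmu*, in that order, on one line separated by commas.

gekofkup, ubnisi, zarmuda

The suffix is conditioned by the final sound: -i when the stem ends in a sibilant (*sojvus*, *kezfoz*, *nadoz*, *fuknewaz*); -kup when the stem ends in a non-sibilant consonant (*mizodzaf*, *keder*); -da when the stem ends in a vowel (*kosu*, *da*).
Since the final sound of *gekof* is /f/ (a non-sibilant consonant), it takes -kup, giving *gekofkup*.
*ubnis* — final sound /s/ (a sibilant) → -i → *ubnisi*.
*zarmu*: final sound = /u/, a vowel → -da → *zarmuda*.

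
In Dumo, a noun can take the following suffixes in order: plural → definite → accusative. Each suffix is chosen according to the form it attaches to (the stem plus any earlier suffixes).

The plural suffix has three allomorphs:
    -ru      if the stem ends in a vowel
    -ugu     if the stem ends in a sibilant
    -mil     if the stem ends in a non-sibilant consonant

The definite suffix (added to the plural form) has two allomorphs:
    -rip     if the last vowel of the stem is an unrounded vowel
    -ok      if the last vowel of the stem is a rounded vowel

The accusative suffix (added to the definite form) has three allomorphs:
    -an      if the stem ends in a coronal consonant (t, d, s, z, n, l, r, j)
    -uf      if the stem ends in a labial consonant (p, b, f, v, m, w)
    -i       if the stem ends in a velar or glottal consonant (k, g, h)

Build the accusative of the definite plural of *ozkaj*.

ozkajmilripuf

*ozkaj* — final sound /j/ (a non-sibilant consonant) → -mil → *ozkajmil*.
Since the last vowel of the plural form *ozkajmil* is /i/ (an unrounded vowel), it takes -rip, giving *ozkajmilrip*.
Since the final consonant of the definite form *ozkajmilrip* is /p/ (labial), it takes -uf, giving *ozkajmilripuf*.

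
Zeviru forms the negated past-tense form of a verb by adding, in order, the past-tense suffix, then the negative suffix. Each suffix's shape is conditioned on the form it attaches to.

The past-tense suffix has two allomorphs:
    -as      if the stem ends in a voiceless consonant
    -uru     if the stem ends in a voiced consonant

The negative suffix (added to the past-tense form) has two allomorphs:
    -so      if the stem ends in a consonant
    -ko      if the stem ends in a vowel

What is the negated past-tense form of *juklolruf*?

*juklolruf* — final consonant /f/ (voiceless) → -as → *juklolrufas*.
The past-tense form *juklolrufas*: final sound = /s/, a consonant → -so → *juklolrufasso*.

juklolrufasso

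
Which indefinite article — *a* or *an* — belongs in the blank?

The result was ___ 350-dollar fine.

a

The indefinite article is chosen by the initial *sound* of the following word, not its spelling.
The number *350* is spoken "three hundred …", beginning with /θriː/ — a consonant sound.
So the article is *a*: The result was a 350-dollar fine.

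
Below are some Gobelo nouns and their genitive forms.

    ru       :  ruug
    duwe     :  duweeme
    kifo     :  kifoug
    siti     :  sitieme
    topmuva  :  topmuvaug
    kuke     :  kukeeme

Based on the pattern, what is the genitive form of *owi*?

owieme

The suffix is conditioned by the last vowel: -eme when the last vowel of the stem is a front vowel (*duwe*, *siti*, *kuke*); -ug when the last vowel of the stem is a back vowel (*ru*, *kifo*, *topmuva*).
Since the last vowel of *owi* is /i/ (a front vowel), it takes -eme, giving *owieme*.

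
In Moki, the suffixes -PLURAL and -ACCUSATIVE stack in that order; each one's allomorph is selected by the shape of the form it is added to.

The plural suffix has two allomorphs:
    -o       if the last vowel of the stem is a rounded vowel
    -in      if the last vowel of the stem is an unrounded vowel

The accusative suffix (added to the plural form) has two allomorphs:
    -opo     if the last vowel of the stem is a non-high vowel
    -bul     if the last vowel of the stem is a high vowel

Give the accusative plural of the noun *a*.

ainbul

*a*: last vowel = /a/, an unrounded vowel → -in → *ain*.
Since the last vowel of the plural form *ain* is /i/ (a high vowel), it takes -bul, giving *ainbul*.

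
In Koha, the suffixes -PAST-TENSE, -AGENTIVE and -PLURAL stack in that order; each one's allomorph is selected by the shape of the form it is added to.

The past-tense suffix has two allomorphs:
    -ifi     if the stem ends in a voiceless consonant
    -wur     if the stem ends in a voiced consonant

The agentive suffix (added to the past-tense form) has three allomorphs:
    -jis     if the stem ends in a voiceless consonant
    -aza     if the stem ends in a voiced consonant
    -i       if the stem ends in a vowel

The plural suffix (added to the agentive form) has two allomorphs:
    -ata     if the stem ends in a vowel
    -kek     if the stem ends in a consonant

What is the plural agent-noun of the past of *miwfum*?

Since the final consonant of *miwfum* is /m/ (voiced), it takes -wur, giving *miwfumwur*.
The past-tense form *miwfumwur*: final sound = /r/, a voiced consonant → -aza → *miwfumwuraza*.
The final sound of the agentive form *miwfumwuraza* is /a/, which is a vowel, so the plural suffix is -ata, giving *miwfumwurazaata*.

miwfumwurazaata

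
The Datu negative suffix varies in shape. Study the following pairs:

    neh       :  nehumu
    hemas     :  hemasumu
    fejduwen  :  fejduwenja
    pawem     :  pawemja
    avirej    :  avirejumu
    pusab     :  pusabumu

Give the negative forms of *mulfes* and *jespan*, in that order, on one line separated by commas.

mulfesumu, jespanja

The suffix is conditioned by the final consonant: -ja when the stem ends in a nasal (*fejduwen*, *pawem*); -umu when the stem ends in a non-nasal consonant (*neh*, *hemas*, *avirej*, *pusab*).
The final consonant of *mulfes* is /s/, which is non-nasal, so the suffix is -umu, giving *mulfesumu*.
*jespan* — final consonant /n/ (a nasal) → -ja → *jespanja*.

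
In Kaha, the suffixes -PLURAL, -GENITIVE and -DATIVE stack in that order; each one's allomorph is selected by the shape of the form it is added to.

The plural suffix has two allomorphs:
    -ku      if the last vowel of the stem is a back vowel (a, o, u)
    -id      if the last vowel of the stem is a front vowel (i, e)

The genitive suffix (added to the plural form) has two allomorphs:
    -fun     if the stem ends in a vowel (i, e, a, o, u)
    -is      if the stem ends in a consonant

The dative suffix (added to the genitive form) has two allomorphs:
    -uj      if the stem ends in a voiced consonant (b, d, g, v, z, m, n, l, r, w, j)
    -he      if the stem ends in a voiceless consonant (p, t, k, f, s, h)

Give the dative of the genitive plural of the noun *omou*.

omoukufunuj

Since the last vowel of *omou* is /u/ (a back vowel), it takes -ku, giving *omouku*.
The final sound of the plural form *omouku* is /u/, which is a vowel, so the genitive suffix is -fun, giving *omoukufun*.
Since the final consonant of the genitive form *omoukufun* is /n/ (voiced), it takes -uj, giving *omoukufunuj*.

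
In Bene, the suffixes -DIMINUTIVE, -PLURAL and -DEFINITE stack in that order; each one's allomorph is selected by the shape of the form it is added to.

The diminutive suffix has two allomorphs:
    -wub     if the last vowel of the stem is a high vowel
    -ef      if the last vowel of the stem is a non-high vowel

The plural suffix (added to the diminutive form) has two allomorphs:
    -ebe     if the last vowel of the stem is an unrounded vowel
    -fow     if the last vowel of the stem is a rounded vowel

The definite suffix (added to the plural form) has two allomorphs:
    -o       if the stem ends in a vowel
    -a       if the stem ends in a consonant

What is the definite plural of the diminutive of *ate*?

ateefebeo

*ate* — last vowel /e/ (a non-high vowel) → -ef → *ateef*.
The last vowel of the diminutive form *ateef* is /e/, which is an unrounded vowel, so the plural suffix is -ebe, giving *ateefebe*.
The plural form *ateefebe* — final sound /e/ (a vowel) → -o → *ateefebeo*.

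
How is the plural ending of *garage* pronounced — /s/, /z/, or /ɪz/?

/ɪz/

The stem *garage* ends in a sibilant (/s, z, ʃ, ʒ, tʃ, dʒ/).
The plural suffix surfaces as /ɪz/ after sibilants, /s/ after other voiceless consonants, and /z/ after other voiced sounds.
So the plural -s on *garage* is pronounced /ɪz/.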